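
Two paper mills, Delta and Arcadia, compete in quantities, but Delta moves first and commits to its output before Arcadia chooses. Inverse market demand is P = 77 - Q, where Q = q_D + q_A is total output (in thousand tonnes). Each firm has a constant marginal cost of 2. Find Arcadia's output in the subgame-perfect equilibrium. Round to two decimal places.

18.75

The follower Arcadia best-responds to any q_D: π_A = (77 - Q)q_A - 2q_A.
Follower FOC: 75 - q_D - 2q_A = 0, so q_A(q_D) = (75 - q_D)/2.
The leader anticipates this reaction. Substituting into P = 77 - Q gives P = 79/2 - (1/2)q_D, so π_D = (79/2 - (1/2)q_D)q_D - 2q_D.
Leader FOC: 75/2 - q_D = 0, so q_D = 75/2.
Then q_A = (75 - 75/2)/2 = 75/4.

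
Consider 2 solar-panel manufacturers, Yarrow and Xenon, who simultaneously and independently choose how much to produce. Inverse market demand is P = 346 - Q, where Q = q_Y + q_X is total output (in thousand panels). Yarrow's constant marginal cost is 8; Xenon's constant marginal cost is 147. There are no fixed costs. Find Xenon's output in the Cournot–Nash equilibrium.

20

Yarrow's profit: π_Y = (346 - Q)q_Y - (8q_Y). Setting ∂π_Y/∂q_Y = 0: 338 - 2q_Y - (q_X) = 0.
Xenon's first-order condition: 199 - 2q_X - (q_Y) = 0.
Rearranging gives the reaction functions q_Y = (338 - q_X)/2 and q_X = (199 - q_Y)/2.
Solving the pair: q_Y = 159, q_X = 20.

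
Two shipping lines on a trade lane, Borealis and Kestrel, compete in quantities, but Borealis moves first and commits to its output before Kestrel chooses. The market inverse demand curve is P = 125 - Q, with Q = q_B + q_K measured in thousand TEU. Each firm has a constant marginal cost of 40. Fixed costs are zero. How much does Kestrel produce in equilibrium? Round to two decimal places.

The follower Kestrel best-responds to any q_B: π_K = (125 - Q)q_K - 40q_K.
∂π_K/∂q_K = 85 - q_B - 2q_K = 0 gives the reaction function q_K = (85 - q_B)/2.
Borealis substitutes q_K(q_B) into its own profit: π_B = q_B(125 - q_B - (85 - q_B)/2) - 40q_B = (165/2 - (1/2)q_B)q_B - 40q_B.
Leader FOC: 85/2 - q_B = 0, so q_B = 85/2.
Then q_K = (85 - 85/2)/2 = 85/4.

21.25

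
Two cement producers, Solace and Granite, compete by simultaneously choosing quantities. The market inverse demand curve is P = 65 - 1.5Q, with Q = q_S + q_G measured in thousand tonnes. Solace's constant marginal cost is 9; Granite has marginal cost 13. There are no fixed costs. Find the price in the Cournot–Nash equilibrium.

29

Solace's profit: π_S = (65 - 1.5Q)q_S - (9q_S). Setting ∂π_S/∂q_S = 0: 56 - 3q_S - (3/2)(q_G) = 0.
Granite's profit: π_G = (65 - 1.5Q)q_G - (13q_G). Setting ∂π_G/∂q_G = 0: 52 - 3q_G - (3/2)(q_S) = 0.
So q_S = (56 - (3/2)q_G)/3 and q_G = (52 - (3/2)q_S)/3.
Solving the pair: q_S = 40/3, q_G = 32/3.
Total output Q = 24, so price P = 65 - (3/2)·24 = 29.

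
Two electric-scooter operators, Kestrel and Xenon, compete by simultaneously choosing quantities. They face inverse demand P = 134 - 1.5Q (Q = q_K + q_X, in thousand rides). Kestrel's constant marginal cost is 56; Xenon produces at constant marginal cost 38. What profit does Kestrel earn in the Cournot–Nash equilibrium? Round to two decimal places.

266.67

Kestrel's profit: π_K = (134 - 1.5Q)q_K - (56q_K). Setting ∂π_K/∂q_K = 0: 78 - 3q_K - (3/2)(q_X) = 0.
Xenon's profit: π_X = (134 - 1.5Q)q_X - (38q_X). Setting ∂π_X/∂q_X = 0: 96 - 3q_X - (3/2)(q_K) = 0.
Best responses: q_K = (78 - (3/2)q_X)/3, q_X = (96 - (3/2)q_K)/3.
Substituting one into the other gives q_K = 40/3 and q_X = 76/3.
Price P = 134 - (3/2)·(116/3) = 76.
Kestrel's profit: (76 - 56)·(40/3) = 800/3.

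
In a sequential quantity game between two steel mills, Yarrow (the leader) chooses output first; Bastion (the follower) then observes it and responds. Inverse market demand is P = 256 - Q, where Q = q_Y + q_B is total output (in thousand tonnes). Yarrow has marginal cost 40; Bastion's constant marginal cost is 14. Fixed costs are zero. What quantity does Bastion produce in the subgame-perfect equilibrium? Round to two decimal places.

73.50

The follower Bastion best-responds to any q_Y: π_B = (256 - Q)q_B - 14q_B.
∂π_B/∂q_B = 242 - q_Y - 2q_B = 0 gives the reaction function q_B = (242 - q_Y)/2.
The leader anticipates this reaction. Substituting into P = 256 - Q gives P = 135 - (1/2)q_Y, so π_Y = (135 - (1/2)q_Y)q_Y - 40q_Y.
The leader's first-order condition 95 - q_Y = 0 yields q_Y = 95.
Then q_B = (242 - 95)/2 = 147/2.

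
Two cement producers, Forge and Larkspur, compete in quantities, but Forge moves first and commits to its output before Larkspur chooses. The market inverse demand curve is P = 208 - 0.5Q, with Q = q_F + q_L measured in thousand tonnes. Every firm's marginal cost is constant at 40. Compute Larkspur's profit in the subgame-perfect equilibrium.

3528

Solve by backward induction. Given q_F, the follower Larkspur maximises π_L = (208 - (1/2)q_F - (1/2)q_L)q_L - 40q_L.
Follower FOC: 168 - (1/2)q_F - q_L = 0, so q_L(q_F) = (168 - (1/2)q_F).
Forge substitutes q_L(q_F) into its own profit: π_F = q_F(208 - (1/2)q_F - (168 - (1/2)q_F)/2) - 40q_F = (124 - (1/4)q_F)q_F - 40q_F.
Leader FOC: 84 - (1/2)q_F = 0, so q_F = 168.
Then q_L = (168 - (1/2)·168) = 84.
Price P = 208 - (1/2)·252 = 82.
Larkspur's profit: (82 - 40)·84 = 3528.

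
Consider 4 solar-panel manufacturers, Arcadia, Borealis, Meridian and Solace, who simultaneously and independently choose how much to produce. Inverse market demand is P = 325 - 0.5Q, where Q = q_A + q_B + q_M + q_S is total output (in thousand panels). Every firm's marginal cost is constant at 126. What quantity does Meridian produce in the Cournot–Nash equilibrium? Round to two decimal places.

79.60

A representative firm's profit is π_i = q_i(325 - 0.5Q) - 126q_i.
First-order condition (treating rivals' output as given): 199 - q_i - (1/2)·Σ_{j≠i} q_j = 0.
By symmetry each firm produces the same amount; substituting Σ_{j≠i} q_j = 3q_i yields q_i = 199/(5/2) = 398/5.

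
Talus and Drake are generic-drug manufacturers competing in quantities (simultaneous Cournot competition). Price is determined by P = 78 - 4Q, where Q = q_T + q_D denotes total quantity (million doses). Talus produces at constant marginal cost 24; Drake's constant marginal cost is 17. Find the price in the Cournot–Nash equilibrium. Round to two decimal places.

Talus's profit: π_T = (78 - 4Q)q_T - (24q_T). Setting ∂π_T/∂q_T = 0: 54 - 8q_T - 4(q_D) = 0.
Drake's first-order condition: 61 - 8q_D - 4(q_T) = 0.
Rearranging gives the reaction functions q_T = (54 - 4q_D)/8 and q_D = (61 - 4q_T)/8.
Substituting one into the other gives q_T = 47/12 and q_D = 17/3.
Total output Q = 115/12, so price P = 78 - 4·(115/12) = 119/3.

39.67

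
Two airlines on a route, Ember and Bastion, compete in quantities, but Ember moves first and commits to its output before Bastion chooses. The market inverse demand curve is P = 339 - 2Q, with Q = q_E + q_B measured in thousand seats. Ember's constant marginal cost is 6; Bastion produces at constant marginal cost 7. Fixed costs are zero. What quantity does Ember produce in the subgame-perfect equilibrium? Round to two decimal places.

83.50

The follower Bastion best-responds to any q_E: π_B = (339 - 2Q)q_B - 7q_B.
Setting the follower's marginal profit to zero, 332 - 2q_E - 4q_B = 0, i.e. q_B = (332 - 2q_E)/4.
The leader anticipates this reaction. Substituting into P = 339 - 2Q gives P = 173 - q_E, so π_E = (173 - q_E)q_E - 6q_E.
The leader's first-order condition 167 - 2q_E = 0 yields q_E = 167/2.
Then q_B = (332 - 2·(167/2))/4 = 165/4.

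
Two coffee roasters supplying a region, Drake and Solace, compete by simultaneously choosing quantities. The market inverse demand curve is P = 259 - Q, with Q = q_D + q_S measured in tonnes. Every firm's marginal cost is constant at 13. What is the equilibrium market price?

A representative firm's profit is π_i = q_i(259 - Q) - 13q_i.
First-order condition (treating rivals' output as given): 246 - 2q_i - q_j = 0.
With identical firms every q_j equals q_i, so q_j = q_i and 246 = 3q_i, giving q_i = 82.
Total output Q = 164, so price P = 259 - 164 = 95.

95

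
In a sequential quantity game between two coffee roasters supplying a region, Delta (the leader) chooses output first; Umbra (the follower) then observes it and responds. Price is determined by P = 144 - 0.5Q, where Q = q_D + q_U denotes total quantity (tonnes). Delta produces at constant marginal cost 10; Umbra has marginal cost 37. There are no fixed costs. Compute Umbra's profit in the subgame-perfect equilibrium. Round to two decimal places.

351.13

Solve by backward induction. Given q_D, the follower Umbra maximises π_U = (144 - (1/2)q_D - (1/2)q_U)q_U - 37q_U.
Follower FOC: 107 - (1/2)q_D - q_U = 0, so q_U(q_D) = (107 - (1/2)q_D).
The leader anticipates this reaction. Substituting into P = 144 - 0.5Q gives P = 181/2 - (1/4)q_D, so π_D = (181/2 - (1/4)q_D)q_D - 10q_D.
The leader's first-order condition 161/2 - (1/2)q_D = 0 yields q_D = 161.
Then q_U = (107 - (1/2)·161) = 53/2.
Price P = 144 - (1/2)·(375/2) = 201/4.
Umbra's profit: (201/4 - 37)·(53/2) = 351.1250.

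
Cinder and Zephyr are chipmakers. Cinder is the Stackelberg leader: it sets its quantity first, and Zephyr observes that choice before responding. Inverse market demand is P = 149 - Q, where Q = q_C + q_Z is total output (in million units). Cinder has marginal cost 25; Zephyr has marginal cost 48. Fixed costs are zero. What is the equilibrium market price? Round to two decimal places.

61.75

The follower Zephyr best-responds to any q_C: π_Z = (149 - Q)q_Z - 48q_Z.
Follower FOC: 101 - q_C - 2q_Z = 0, so q_Z(q_C) = (101 - q_C)/2.
The leader anticipates this reaction. Substituting into P = 149 - Q gives P = 197/2 - (1/2)q_C, so π_C = (197/2 - (1/2)q_C)q_C - 25q_C.
Maximising: ∂π_C/∂q_C = 147/2 - q_C = 0, giving q_C = 147/2.
Then q_Z = (101 - 147/2)/2 = 55/4.
Total output Q = 349/4, so price P = 149 - 349/4 = 247/4.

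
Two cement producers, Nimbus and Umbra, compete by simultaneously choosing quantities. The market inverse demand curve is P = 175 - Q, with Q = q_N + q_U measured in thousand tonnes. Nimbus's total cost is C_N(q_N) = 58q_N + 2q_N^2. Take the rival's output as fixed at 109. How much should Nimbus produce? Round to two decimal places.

With the rival's output fixed at 109, Nimbus's profit is π_N = (175 - 109 - q_N)q_N - (58q_N + 2q_N²) = (66 - q_N)q_N - (58q_N + 2q_N²).
∂π_N/∂q_N = 8 - 6q_N = 0, so q_N = 4/3.

1.33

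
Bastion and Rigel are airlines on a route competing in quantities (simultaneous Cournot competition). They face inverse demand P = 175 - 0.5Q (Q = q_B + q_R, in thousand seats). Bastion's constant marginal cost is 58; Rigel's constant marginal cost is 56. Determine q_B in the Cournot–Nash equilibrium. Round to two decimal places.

Bastion's profit: π_B = (175 - 0.5Q)q_B - (58q_B). Setting ∂π_B/∂q_B = 0: 117 - q_B - (1/2)(q_R) = 0.
Rigel's first-order condition: 119 - q_R - (1/2)(q_B) = 0.
So q_B = (117 - (1/2)q_R) and q_R = (119 - (1/2)q_B).
Substituting one into the other gives q_B = 230/3 and q_R = 242/3.

76.67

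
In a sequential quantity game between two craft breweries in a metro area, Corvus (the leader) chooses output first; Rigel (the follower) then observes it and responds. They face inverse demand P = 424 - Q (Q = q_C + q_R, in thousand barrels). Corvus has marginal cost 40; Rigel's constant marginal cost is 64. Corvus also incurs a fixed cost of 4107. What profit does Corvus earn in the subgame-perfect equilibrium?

16701

Solve by backward induction. Given q_C, the follower Rigel maximises π_R = (424 - q_C - q_R)q_R - 64q_R.
∂π_R/∂q_R = 360 - q_C - 2q_R = 0 gives the reaction function q_R = (360 - q_C)/2.
Corvus substitutes q_R(q_C) into its own profit: π_C = q_C(424 - q_C - (360 - q_C)/2) - 40q_C = (244 - (1/2)q_C)q_C - 40q_C.
Leader FOC: 204 - q_C = 0, so q_C = 204.
Then q_R = (360 - 204)/2 = 78.
Price P = 424 - 282 = 142.
Corvus's profit: (142 - 40)·204 - 4107 = 16701.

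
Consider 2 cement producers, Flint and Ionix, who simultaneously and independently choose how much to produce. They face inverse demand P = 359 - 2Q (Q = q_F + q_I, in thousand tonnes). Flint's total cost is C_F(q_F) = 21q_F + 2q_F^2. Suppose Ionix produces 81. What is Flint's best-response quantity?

22

With the rival's output fixed at 81, Flint's profit is π_F = (359 - 2·81 - 2q_F)q_F - (21q_F + 2q_F²) = (197 - 2q_F)q_F - (21q_F + 2q_F²).
∂π_F/∂q_F = 176 - 8q_F = 0, so q_F = 22.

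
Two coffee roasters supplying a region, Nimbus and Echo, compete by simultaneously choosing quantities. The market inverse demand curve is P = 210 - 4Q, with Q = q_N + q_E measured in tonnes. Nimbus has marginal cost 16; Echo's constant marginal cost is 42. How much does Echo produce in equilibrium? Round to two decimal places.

Nimbus's profit: π_N = (210 - 4Q)q_N - (16q_N). Setting ∂π_N/∂q_N = 0: 194 - 8q_N - 4(q_E) = 0.
Echo's first-order condition: 168 - 8q_E - 4(q_N) = 0.
So q_N = (194 - 4q_E)/8 and q_E = (168 - 4q_N)/8.
Solving the pair: q_N = 55/3, q_E = 71/6.

11.83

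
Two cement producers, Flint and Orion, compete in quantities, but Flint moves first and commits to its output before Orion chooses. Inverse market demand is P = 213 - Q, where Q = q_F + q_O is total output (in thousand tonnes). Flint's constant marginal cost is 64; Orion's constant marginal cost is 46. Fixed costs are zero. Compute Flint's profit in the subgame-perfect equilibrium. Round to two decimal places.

2145.13

The follower Orion best-responds to any q_F: π_O = (213 - Q)q_O - 46q_O.
Setting the follower's marginal profit to zero, 167 - q_F - 2q_O = 0, i.e. q_O = (167 - q_F)/2.
Flint substitutes q_O(q_F) into its own profit: π_F = q_F(213 - q_F - (167 - q_F)/2) - 64q_F = (259/2 - (1/2)q_F)q_F - 64q_F.
The leader's first-order condition 131/2 - q_F = 0 yields q_F = 131/2.
Then q_O = (167 - 131/2)/2 = 203/4.
Price P = 213 - 465/4 = 387/4.
Flint's profit: (387/4 - 64)·(131/2) = 2145.1250.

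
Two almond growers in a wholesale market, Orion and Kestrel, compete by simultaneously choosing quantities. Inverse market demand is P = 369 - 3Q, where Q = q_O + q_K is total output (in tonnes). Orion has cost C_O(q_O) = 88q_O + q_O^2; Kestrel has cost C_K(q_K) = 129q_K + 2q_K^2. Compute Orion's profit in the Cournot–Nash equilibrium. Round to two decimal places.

Orion's profit: π_O = (369 - 3Q)q_O - (88q_O + q_O²). Setting ∂π_O/∂q_O = 0: 281 - 8q_O - 3(q_K) = 0.
Kestrel's profit: π_K = (369 - 3Q)q_K - (129q_K + 2q_K²). Setting ∂π_K/∂q_K = 0: 240 - 10q_K - 3(q_O) = 0.
Rearranging gives the reaction functions q_O = (281 - 3q_K)/8 and q_K = (240 - 3q_O)/10.
Substituting one into the other gives q_O = 29.4366 and q_K = 1077/71.
Price P = 369 - 3·44.6056 = 235.1831.
Orion's profit: 235.1831·29.4366 - 88·29.4366 - 29.4366² = 3466.0583.

3466.06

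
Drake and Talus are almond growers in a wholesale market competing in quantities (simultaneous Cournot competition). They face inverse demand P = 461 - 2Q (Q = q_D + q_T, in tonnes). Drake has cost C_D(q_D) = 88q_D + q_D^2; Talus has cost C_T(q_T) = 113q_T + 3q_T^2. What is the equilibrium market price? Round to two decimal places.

Drake's profit: π_D = (461 - 2Q)q_D - (88q_D + q_D²). Setting ∂π_D/∂q_D = 0: 373 - 6q_D - 2(q_T) = 0.
Talus's profit: π_T = (461 - 2Q)q_T - (113q_T + 3q_T²). Setting ∂π_T/∂q_T = 0: 348 - 10q_T - 2(q_D) = 0.
Rearranging gives the reaction functions q_D = (373 - 2q_T)/6 and q_T = (348 - 2q_D)/10.
Substituting one into the other gives q_D = 1517/28 and q_T = 671/28.
Total output Q = 547/7, so price P = 461 - 2·(547/7) = 304.7143.

304.71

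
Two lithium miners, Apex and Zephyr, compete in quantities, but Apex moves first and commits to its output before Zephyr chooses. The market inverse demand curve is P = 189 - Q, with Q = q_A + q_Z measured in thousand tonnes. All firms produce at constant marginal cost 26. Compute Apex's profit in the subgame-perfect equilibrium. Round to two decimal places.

3321.13

The follower Zephyr best-responds to any q_A: π_Z = (189 - Q)q_Z - 26q_Z.
Follower FOC: 163 - q_A - 2q_Z = 0, so q_Z(q_A) = (163 - q_A)/2.
Apex substitutes q_Z(q_A) into its own profit: π_A = q_A(189 - q_A - (163 - q_A)/2) - 26q_A = (215/2 - (1/2)q_A)q_A - 26q_A.
Maximising: ∂π_A/∂q_A = 163/2 - q_A = 0, giving q_A = 163/2.
Then q_Z = (163 - 163/2)/2 = 163/4.
Price P = 189 - 489/4 = 267/4.
Apex's profit: (267/4 - 26)·(163/2) = 3321.1250.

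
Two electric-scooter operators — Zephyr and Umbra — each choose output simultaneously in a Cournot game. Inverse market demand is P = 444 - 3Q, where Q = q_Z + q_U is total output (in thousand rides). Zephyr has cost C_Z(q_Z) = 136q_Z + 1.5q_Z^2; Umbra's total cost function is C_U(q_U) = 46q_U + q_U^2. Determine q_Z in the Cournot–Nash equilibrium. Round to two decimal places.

Zephyr's profit: π_Z = (444 - 3Q)q_Z - (136q_Z + (3/2)q_Z²). Setting ∂π_Z/∂q_Z = 0: 308 - 9q_Z - 3(q_U) = 0.
Umbra's first-order condition: 398 - 8q_U - 3(q_Z) = 0.
So q_Z = (308 - 3q_U)/9 and q_U = (398 - 3q_Z)/8.
Solving the pair: q_Z = 1270/63, q_U = 886/21.

20.16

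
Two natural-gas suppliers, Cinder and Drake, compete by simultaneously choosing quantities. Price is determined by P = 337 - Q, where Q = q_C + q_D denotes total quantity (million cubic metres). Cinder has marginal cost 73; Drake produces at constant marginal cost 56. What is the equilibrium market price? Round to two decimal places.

Cinder's profit: π_C = (337 - Q)q_C - (73q_C). Setting ∂π_C/∂q_C = 0: 264 - 2q_C - (q_D) = 0.
Drake's first-order condition: 281 - 2q_D - (q_C) = 0.
So q_C = (264 - q_D)/2 and q_D = (281 - q_C)/2.
Solving the pair: q_C = 247/3, q_D = 298/3.
Total output Q = 545/3, so price P = 337 - 545/3 = 466/3.

155.33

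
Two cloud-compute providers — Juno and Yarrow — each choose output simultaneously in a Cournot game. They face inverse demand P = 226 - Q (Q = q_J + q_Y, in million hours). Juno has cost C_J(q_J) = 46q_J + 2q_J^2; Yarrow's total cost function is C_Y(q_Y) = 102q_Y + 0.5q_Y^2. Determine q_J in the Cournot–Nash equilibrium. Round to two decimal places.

Juno's profit: π_J = (226 - Q)q_J - (46q_J + 2q_J²). Setting ∂π_J/∂q_J = 0: 180 - 6q_J - (q_Y) = 0.
Yarrow's profit: π_Y = (226 - Q)q_Y - (102q_Y + (1/2)q_Y²). Setting ∂π_Y/∂q_Y = 0: 124 - 3q_Y - (q_J) = 0.
Best responses: q_J = (180 - q_Y)/6, q_Y = (124 - q_J)/3.
Solving the pair: q_J = 416/17, q_Y = 564/17.

24.47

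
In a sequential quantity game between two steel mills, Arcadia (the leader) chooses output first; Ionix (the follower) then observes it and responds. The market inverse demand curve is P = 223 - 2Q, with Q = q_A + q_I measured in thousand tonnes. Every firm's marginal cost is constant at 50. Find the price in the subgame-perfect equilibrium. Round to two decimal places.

93.25

The follower Ionix best-responds to any q_A: π_I = (223 - 2Q)q_I - 50q_I.
Follower FOC: 173 - 2q_A - 4q_I = 0, so q_I(q_A) = (173 - 2q_A)/4.
Arcadia substitutes q_I(q_A) into its own profit: π_A = q_A(223 - 2q_A - (173 - 2q_A)/2) - 50q_A = (273/2 - q_A)q_A - 50q_A.
Maximising: ∂π_A/∂q_A = 173/2 - 2q_A = 0, giving q_A = 173/4.
Then q_I = (173 - 2·(173/4))/4 = 173/8.
Total output Q = 519/8, so price P = 223 - 2·(519/8) = 373/4.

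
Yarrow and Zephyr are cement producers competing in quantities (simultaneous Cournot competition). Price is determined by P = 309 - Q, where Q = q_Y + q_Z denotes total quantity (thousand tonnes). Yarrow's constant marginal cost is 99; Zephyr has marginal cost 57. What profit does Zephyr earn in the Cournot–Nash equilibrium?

Yarrow's profit: π_Y = (309 - Q)q_Y - (99q_Y). Setting ∂π_Y/∂q_Y = 0: 210 - 2q_Y - (q_Z) = 0.
Zephyr's profit: π_Z = (309 - Q)q_Z - (57q_Z). Setting ∂π_Z/∂q_Z = 0: 252 - 2q_Z - (q_Y) = 0.
So q_Y = (210 - q_Z)/2 and q_Z = (252 - q_Y)/2.
Substituting one into the other gives q_Y = 56 and q_Z = 98.
Price P = 309 - 154 = 155.
Zephyr's profit: (155 - 57)·98 = 9604.

9604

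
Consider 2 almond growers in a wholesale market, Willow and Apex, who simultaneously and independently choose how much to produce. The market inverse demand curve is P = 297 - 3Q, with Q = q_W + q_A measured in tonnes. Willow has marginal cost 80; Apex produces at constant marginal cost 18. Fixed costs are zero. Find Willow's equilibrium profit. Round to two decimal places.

Willow's profit: π_W = (297 - 3Q)q_W - (80q_W). Setting ∂π_W/∂q_W = 0: 217 - 6q_W - 3(q_A) = 0.
Apex's first-order condition: 279 - 6q_A - 3(q_W) = 0.
Rearranging gives the reaction functions q_W = (217 - 3q_A)/6 and q_A = (279 - 3q_W)/6.
Solving the pair: q_W = 155/9, q_A = 341/9.
Price P = 297 - 3·(496/9) = 395/3.
Willow's profit: (395/3 - 80)·(155/9) = 889.8148.

889.81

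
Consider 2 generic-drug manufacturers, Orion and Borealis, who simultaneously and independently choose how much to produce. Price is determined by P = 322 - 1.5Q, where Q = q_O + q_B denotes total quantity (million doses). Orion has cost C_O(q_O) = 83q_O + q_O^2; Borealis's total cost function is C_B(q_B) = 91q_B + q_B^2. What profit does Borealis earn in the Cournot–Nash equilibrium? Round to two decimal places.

3064.42

Orion's profit: π_O = (322 - 1.5Q)q_O - (83q_O + q_O²). Setting ∂π_O/∂q_O = 0: 239 - 5q_O - (3/2)(q_B) = 0.
Borealis's profit: π_B = (322 - 1.5Q)q_B - (91q_B + q_B²). Setting ∂π_B/∂q_B = 0: 231 - 5q_B - (3/2)(q_O) = 0.
Rearranging gives the reaction functions q_O = (239 - (3/2)q_B)/5 and q_B = (231 - (3/2)q_O)/5.
Substituting one into the other gives q_O = 37.2967 and q_B = 35.0110.
Price P = 322 - (3/2)·(940/13) = 213.5385.
Borealis's profit: 213.5385·35.0110 - 91·35.0110 - 35.0110² = 3064.4234.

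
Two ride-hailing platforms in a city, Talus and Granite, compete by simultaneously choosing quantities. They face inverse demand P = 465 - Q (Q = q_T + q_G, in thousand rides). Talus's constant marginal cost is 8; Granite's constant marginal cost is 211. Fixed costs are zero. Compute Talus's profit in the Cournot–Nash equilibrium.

48400

Talus's profit: π_T = (465 - Q)q_T - (8q_T). Setting ∂π_T/∂q_T = 0: 457 - 2q_T - (q_G) = 0.
Granite's profit: π_G = (465 - Q)q_G - (211q_G). Setting ∂π_G/∂q_G = 0: 254 - 2q_G - (q_T) = 0.
So q_T = (457 - q_G)/2 and q_G = (254 - q_T)/2.
Substituting one into the other gives q_T = 220 and q_G = 17.
Price P = 465 - 237 = 228.
Talus's profit: (228 - 8)·220 = 48400.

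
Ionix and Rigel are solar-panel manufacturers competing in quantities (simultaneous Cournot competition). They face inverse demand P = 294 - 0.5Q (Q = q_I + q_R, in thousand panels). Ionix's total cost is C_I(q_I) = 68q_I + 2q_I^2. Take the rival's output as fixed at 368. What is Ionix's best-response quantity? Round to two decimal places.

With the rival's output fixed at 368, Ionix's profit is π_I = (294 - (1/2)·368 - (1/2)q_I)q_I - (68q_I + 2q_I²) = (110 - (1/2)q_I)q_I - (68q_I + 2q_I²).
∂π_I/∂q_I = 42 - 5q_I = 0, so q_I = 42/5.

8.40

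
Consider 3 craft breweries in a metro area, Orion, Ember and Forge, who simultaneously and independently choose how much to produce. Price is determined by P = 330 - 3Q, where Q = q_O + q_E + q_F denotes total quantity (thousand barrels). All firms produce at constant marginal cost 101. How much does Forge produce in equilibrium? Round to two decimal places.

Each firm earns π_i = (330 - 3Q)q_i - 101q_i.
Setting ∂π_i/∂q_i = 0 with rivals' quantities fixed: 229 - 6q_i - 3·Σ_{j≠i} q_j = 0.
By symmetry each firm produces the same amount; substituting Σ_{j≠i} q_j = 2q_i yields q_i = 229/12.

19.08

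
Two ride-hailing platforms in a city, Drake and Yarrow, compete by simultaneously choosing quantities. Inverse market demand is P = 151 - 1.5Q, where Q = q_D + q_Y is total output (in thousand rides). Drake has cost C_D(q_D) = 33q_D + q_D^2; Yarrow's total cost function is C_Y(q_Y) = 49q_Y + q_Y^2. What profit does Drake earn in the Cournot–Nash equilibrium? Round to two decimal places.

922.44

Drake's profit: π_D = (151 - 1.5Q)q_D - (33q_D + q_D²). Setting ∂π_D/∂q_D = 0: 118 - 5q_D - (3/2)(q_Y) = 0.
Yarrow's profit: π_Y = (151 - 1.5Q)q_Y - (49q_Y + q_Y²). Setting ∂π_Y/∂q_Y = 0: 102 - 5q_Y - (3/2)(q_D) = 0.
Best responses: q_D = (118 - (3/2)q_Y)/5, q_Y = (102 - (3/2)q_D)/5.
Solving the pair: q_D = 1748/91, q_Y = 1332/91.
Price P = 151 - (3/2)·(440/13) = 1303/13.
Drake's profit: (1303/13)·(1748/91) - 33·(1748/91) - (1748/91)² = 922.4441.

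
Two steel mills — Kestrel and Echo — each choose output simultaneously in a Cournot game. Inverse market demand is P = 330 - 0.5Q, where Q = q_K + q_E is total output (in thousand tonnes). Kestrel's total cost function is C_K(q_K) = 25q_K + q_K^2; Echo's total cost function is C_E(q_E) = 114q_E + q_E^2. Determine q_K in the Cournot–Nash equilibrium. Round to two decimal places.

Kestrel's profit: π_K = (330 - 0.5Q)q_K - (25q_K + q_K²). Setting ∂π_K/∂q_K = 0: 305 - 3q_K - (1/2)(q_E) = 0.
Echo's first-order condition: 216 - 3q_E - (1/2)(q_K) = 0.
Best responses: q_K = (305 - (1/2)q_E)/3, q_E = (216 - (1/2)q_K)/3.
Substituting one into the other gives q_K = 92.2286 and q_E = 1982/35.

92.23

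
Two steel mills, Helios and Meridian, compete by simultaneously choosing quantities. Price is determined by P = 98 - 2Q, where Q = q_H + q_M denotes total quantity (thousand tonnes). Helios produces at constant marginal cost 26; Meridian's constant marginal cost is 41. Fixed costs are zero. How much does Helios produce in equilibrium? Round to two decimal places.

Helios's profit: π_H = (98 - 2Q)q_H - (26q_H). Setting ∂π_H/∂q_H = 0: 72 - 4q_H - 2(q_M) = 0.
Meridian's first-order condition: 57 - 4q_M - 2(q_H) = 0.
Rearranging gives the reaction functions q_H = (72 - 2q_M)/4 and q_M = (57 - 2q_H)/4.
Substituting one into the other gives q_H = 29/2 and q_M = 7.

14.50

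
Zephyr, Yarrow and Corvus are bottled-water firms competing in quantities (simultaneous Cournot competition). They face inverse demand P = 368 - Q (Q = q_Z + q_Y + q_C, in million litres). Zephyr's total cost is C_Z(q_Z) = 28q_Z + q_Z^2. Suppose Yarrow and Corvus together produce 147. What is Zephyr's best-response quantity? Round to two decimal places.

48.25

With rivals' combined output fixed at 147, Zephyr's profit is π_Z = (368 - 147 - q_Z)q_Z - (28q_Z + q_Z²) = (221 - q_Z)q_Z - (28q_Z + q_Z²).
∂π_Z/∂q_Z = 193 - 4q_Z = 0, so q_Z = 193/4.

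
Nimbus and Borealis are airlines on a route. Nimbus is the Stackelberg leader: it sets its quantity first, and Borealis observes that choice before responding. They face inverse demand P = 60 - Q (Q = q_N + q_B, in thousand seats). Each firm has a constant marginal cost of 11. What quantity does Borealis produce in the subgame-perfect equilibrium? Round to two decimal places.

Solve by backward induction. Given q_N, the follower Borealis maximises π_B = (60 - q_N - q_B)q_B - 11q_B.
Follower FOC: 49 - q_N - 2q_B = 0, so q_B(q_N) = (49 - q_N)/2.
Nimbus substitutes q_B(q_N) into its own profit: π_N = q_N(60 - q_N - (49 - q_N)/2) - 11q_N = (71/2 - (1/2)q_N)q_N - 11q_N.
The leader's first-order condition 49/2 - q_N = 0 yields q_N = 49/2.
Then q_B = (49 - 49/2)/2 = 49/4.

12.25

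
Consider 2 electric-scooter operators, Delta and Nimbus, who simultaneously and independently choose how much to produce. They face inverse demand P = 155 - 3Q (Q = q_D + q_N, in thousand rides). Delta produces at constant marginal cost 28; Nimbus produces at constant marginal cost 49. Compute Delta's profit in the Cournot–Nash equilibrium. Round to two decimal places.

Delta's profit: π_D = (155 - 3Q)q_D - (28q_D). Setting ∂π_D/∂q_D = 0: 127 - 6q_D - 3(q_N) = 0.
Nimbus's profit: π_N = (155 - 3Q)q_N - (49q_N). Setting ∂π_N/∂q_N = 0: 106 - 6q_N - 3(q_D) = 0.
Rearranging gives the reaction functions q_D = (127 - 3q_N)/6 and q_N = (106 - 3q_D)/6.
Solving the pair: q_D = 148/9, q_N = 85/9.
Price P = 155 - 3·(233/9) = 232/3.
Delta's profit: (232/3 - 28)·(148/9) = 811.2593.

811.26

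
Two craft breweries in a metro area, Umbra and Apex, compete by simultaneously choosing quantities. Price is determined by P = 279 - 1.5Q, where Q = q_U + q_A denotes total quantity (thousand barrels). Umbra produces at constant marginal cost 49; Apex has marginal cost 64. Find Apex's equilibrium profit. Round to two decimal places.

2962.96

Umbra's profit: π_U = (279 - 1.5Q)q_U - (49q_U). Setting ∂π_U/∂q_U = 0: 230 - 3q_U - (3/2)(q_A) = 0.
Apex's profit: π_A = (279 - 1.5Q)q_A - (64q_A). Setting ∂π_A/∂q_A = 0: 215 - 3q_A - (3/2)(q_U) = 0.
So q_U = (230 - (3/2)q_A)/3 and q_A = (215 - (3/2)q_U)/3.
Substituting one into the other gives q_U = 490/9 and q_A = 400/9.
Price P = 279 - (3/2)·(890/9) = 392/3.
Apex's profit: (392/3 - 64)·(400/9) = 2962.9630.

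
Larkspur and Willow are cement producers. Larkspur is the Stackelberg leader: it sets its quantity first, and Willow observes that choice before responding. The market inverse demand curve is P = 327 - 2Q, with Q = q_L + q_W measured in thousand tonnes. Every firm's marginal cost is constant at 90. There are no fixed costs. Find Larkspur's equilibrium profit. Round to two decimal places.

The follower Willow best-responds to any q_L: π_W = (327 - 2Q)q_W - 90q_W.
Setting the follower's marginal profit to zero, 237 - 2q_L - 4q_W = 0, i.e. q_W = (237 - 2q_L)/4.
The leader anticipates this reaction. Substituting into P = 327 - 2Q gives P = 417/2 - q_L, so π_L = (417/2 - q_L)q_L - 90q_L.
The leader's first-order condition 237/2 - 2q_L = 0 yields q_L = 237/4.
Then q_W = (237 - 2·(237/4))/4 = 237/8.
Price P = 327 - 2·(711/8) = 597/4.
Larkspur's profit: (597/4 - 90)·(237/4) = 3510.5625.

3510.56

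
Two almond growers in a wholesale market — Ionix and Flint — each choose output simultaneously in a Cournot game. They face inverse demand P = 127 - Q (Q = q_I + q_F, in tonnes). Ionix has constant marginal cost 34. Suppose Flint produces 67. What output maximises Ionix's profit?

With the rival's output fixed at 67, Ionix's profit is π_I = (127 - 67 - q_I)q_I - (34q_I) = (60 - q_I)q_I - (34q_I).
∂π_I/∂q_I = 26 - 2q_I = 0, so q_I = 13.

13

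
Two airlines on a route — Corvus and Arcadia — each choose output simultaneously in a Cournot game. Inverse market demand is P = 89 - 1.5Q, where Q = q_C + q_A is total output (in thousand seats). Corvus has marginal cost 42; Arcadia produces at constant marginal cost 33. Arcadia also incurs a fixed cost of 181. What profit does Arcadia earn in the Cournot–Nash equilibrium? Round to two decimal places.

131.96

Corvus's profit: π_C = (89 - 1.5Q)q_C - (42q_C). Setting ∂π_C/∂q_C = 0: 47 - 3q_C - (3/2)(q_A) = 0.
Arcadia's first-order condition: 56 - 3q_A - (3/2)(q_C) = 0.
So q_C = (47 - (3/2)q_A)/3 and q_A = (56 - (3/2)q_C)/3.
Solving the pair: q_C = 76/9, q_A = 130/9.
Price P = 89 - (3/2)·(206/9) = 164/3.
Arcadia's profit: (164/3 - 33)·(130/9) - 181 = 131.9630.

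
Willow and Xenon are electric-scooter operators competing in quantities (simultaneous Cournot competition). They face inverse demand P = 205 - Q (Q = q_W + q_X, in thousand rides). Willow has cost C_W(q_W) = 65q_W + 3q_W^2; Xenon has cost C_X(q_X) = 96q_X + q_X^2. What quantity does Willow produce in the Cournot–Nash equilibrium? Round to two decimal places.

Willow's profit: π_W = (205 - Q)q_W - (65q_W + 3q_W²). Setting ∂π_W/∂q_W = 0: 140 - 8q_W - (q_X) = 0.
Xenon's first-order condition: 109 - 4q_X - (q_W) = 0.
Rearranging gives the reaction functions q_W = (140 - q_X)/8 and q_X = (109 - q_W)/4.
Substituting one into the other gives q_W = 451/31 and q_X = 732/31.

14.55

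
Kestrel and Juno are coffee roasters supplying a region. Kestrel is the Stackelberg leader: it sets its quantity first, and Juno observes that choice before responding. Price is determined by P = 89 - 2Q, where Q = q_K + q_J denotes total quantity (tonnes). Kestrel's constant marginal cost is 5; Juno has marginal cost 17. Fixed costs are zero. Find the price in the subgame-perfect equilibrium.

29

Solve by backward induction. Given q_K, the follower Juno maximises π_J = (89 - 2q_K - 2q_J)q_J - 17q_J.
Follower FOC: 72 - 2q_K - 4q_J = 0, so q_J(q_K) = (72 - 2q_K)/4.
The leader anticipates this reaction. Substituting into P = 89 - 2Q gives P = 53 - q_K, so π_K = (53 - q_K)q_K - 5q_K.
The leader's first-order condition 48 - 2q_K = 0 yields q_K = 24.
Then q_J = (72 - 2·24)/4 = 6.
Total output Q = 30, so price P = 89 - 2·30 = 29.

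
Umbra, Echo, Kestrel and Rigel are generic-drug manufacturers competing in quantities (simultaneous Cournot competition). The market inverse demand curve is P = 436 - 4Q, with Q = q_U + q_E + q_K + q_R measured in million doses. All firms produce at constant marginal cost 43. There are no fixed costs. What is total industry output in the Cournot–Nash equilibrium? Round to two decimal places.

78.60

Each firm earns π_i = (436 - 4Q)q_i - 43q_i.
First-order condition (treating rivals' output as given): 393 - 8q_i - 4·Σ_{j≠i} q_j = 0.
With identical firms every q_j equals q_i, so Σ_{j≠i} q_j = 3q_i and 393 = 20q_i, giving q_i = 393/20.
Total output Q = 393/20 + 393/20 + 393/20 + 393/20 = 393/5.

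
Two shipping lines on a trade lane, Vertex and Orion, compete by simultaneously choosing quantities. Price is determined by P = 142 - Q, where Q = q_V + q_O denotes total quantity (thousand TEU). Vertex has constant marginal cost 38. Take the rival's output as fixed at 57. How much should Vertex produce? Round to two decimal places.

23.50

With the rival's output fixed at 57, Vertex's profit is π_V = (142 - 57 - q_V)q_V - (38q_V) = (85 - q_V)q_V - (38q_V).
∂π_V/∂q_V = 47 - 2q_V = 0, so q_V = 47/2.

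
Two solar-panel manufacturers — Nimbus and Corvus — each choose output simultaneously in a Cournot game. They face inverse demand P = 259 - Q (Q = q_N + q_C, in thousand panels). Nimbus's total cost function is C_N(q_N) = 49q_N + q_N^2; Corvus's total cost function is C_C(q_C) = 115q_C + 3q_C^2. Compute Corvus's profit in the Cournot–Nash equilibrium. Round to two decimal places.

Nimbus's profit: π_N = (259 - Q)q_N - (49q_N + q_N²). Setting ∂π_N/∂q_N = 0: 210 - 4q_N - (q_C) = 0.
Corvus's profit: π_C = (259 - Q)q_C - (115q_C + 3q_C²). Setting ∂π_C/∂q_C = 0: 144 - 8q_C - (q_N) = 0.
Rearranging gives the reaction functions q_N = (210 - q_C)/4 and q_C = (144 - q_N)/8.
Solving the pair: q_N = 1536/31, q_C = 366/31.
Price P = 259 - 1902/31 = 197.6452.
Corvus's profit: 197.6452·(366/31) - 115·(366/31) - 3(366/31)² = 557.5692.

557.57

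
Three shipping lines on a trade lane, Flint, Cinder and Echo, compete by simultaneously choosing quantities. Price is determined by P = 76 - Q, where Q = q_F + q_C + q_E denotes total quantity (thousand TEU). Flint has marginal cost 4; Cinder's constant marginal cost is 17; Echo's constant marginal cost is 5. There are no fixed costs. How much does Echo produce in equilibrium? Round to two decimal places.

20.50

Flint's profit: π_F = (76 - Q)q_F - (4q_F). Setting ∂π_F/∂q_F = 0: 72 - 2q_F - (q_C + q_E) = 0.
Cinder's profit: π_C = (76 - Q)q_C - (17q_C). Setting ∂π_C/∂q_C = 0: 59 - 2q_C - (q_F + q_E) = 0.
Echo's first-order condition: 71 - 2q_E - (q_F + q_C) = 0.
Summing all 3 equations gives 202 − 4Q = 0, hence Q = 101/2.
Back-substituting: q_F = (72 − 101/2) = 43/2, q_C = (59 − 101/2) = 17/2, q_E = (71 − 101/2) = 41/2.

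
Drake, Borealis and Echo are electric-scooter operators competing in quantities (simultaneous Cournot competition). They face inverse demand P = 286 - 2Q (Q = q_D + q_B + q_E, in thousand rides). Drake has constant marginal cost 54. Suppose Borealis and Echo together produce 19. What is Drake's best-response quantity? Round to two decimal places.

48.50

With rivals' combined output fixed at 19, Drake's profit is π_D = (286 - 2·19 - 2q_D)q_D - (54q_D) = (248 - 2q_D)q_D - (54q_D).
∂π_D/∂q_D = 194 - 4q_D = 0, so q_D = 97/2.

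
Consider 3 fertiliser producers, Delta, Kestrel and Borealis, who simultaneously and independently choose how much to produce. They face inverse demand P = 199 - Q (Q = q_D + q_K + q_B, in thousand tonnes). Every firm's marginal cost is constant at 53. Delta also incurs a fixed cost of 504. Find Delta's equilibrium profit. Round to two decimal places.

Each firm earns π_i = (199 - Q)q_i - 53q_i.
Setting ∂π_i/∂q_i = 0 with rivals' quantities fixed: 146 - 2q_i - Σ_{j≠i} q_j = 0.
With identical firms every q_j equals q_i, so Σ_{j≠i} q_j = 2q_i and 146 = 4q_i, giving q_i = 73/2.
Price P = 199 - 219/2 = 179/2.
Delta's profit: (179/2 - 53)·(73/2) - 504 = 828.2500.

828.25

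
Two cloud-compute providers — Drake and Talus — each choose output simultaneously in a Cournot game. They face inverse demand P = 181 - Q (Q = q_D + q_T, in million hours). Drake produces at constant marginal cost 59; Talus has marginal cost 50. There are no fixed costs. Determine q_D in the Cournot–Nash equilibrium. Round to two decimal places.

37.67

Drake's profit: π_D = (181 - Q)q_D - (59q_D). Setting ∂π_D/∂q_D = 0: 122 - 2q_D - (q_T) = 0.
Talus's profit: π_T = (181 - Q)q_T - (50q_T). Setting ∂π_T/∂q_T = 0: 131 - 2q_T - (q_D) = 0.
Best responses: q_D = (122 - q_T)/2, q_T = (131 - q_D)/2.
Solving the pair: q_D = 113/3, q_T = 140/3.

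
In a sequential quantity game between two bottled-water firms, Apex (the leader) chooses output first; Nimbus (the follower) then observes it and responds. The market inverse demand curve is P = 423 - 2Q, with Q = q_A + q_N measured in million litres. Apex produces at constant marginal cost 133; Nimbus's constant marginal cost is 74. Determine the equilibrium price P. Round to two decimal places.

Solve by backward induction. Given q_A, the follower Nimbus maximises π_N = (423 - 2q_A - 2q_N)q_N - 74q_N.
Follower FOC: 349 - 2q_A - 4q_N = 0, so q_N(q_A) = (349 - 2q_A)/4.
Apex substitutes q_N(q_A) into its own profit: π_A = q_A(423 - 2q_A - (349 - 2q_A)/2) - 133q_A = (497/2 - q_A)q_A - 133q_A.
The leader's first-order condition 231/2 - 2q_A = 0 yields q_A = 231/4.
Then q_N = (349 - 2·(231/4))/4 = 467/8.
Total output Q = 929/8, so price P = 423 - 2·(929/8) = 763/4.

190.75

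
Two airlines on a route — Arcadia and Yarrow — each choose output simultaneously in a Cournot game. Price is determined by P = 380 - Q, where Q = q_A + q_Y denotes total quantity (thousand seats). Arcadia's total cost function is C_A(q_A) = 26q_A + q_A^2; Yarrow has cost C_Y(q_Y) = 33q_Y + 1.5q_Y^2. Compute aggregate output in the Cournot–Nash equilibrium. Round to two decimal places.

129.32

Arcadia's profit: π_A = (380 - Q)q_A - (26q_A + q_A²). Setting ∂π_A/∂q_A = 0: 354 - 4q_A - (q_Y) = 0.
Yarrow's first-order condition: 347 - 5q_Y - (q_A) = 0.
Best responses: q_A = (354 - q_Y)/4, q_Y = (347 - q_A)/5.
Solving the pair: q_A = 1423/19, q_Y = 1034/19.
Total output Q = 1423/19 + 1034/19 = 129.3158.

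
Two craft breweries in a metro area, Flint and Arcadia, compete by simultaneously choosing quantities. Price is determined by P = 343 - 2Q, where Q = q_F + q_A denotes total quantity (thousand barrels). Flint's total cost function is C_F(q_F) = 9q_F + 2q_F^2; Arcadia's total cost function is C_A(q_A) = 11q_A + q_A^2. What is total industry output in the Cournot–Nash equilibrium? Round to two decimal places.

75.64

Flint's profit: π_F = (343 - 2Q)q_F - (9q_F + 2q_F²). Setting ∂π_F/∂q_F = 0: 334 - 8q_F - 2(q_A) = 0.
Arcadia's profit: π_A = (343 - 2Q)q_A - (11q_A + q_A²). Setting ∂π_A/∂q_A = 0: 332 - 6q_A - 2(q_F) = 0.
Best responses: q_F = (334 - 2q_A)/8, q_A = (332 - 2q_F)/6.
Solving the pair: q_F = 335/11, q_A = 497/11.
Total output Q = 335/11 + 497/11 = 832/11.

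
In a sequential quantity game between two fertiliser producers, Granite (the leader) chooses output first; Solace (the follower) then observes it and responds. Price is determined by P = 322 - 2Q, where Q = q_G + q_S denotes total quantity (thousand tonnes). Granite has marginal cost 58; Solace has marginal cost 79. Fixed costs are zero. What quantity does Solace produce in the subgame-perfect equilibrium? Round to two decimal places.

The follower Solace best-responds to any q_G: π_S = (322 - 2Q)q_S - 79q_S.
∂π_S/∂q_S = 243 - 2q_G - 4q_S = 0 gives the reaction function q_S = (243 - 2q_G)/4.
The leader anticipates this reaction. Substituting into P = 322 - 2Q gives P = 401/2 - q_G, so π_G = (401/2 - q_G)q_G - 58q_G.
Maximising: ∂π_G/∂q_G = 285/2 - 2q_G = 0, giving q_G = 285/4.
Then q_S = (243 - 2·(285/4))/4 = 201/8.

25.13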